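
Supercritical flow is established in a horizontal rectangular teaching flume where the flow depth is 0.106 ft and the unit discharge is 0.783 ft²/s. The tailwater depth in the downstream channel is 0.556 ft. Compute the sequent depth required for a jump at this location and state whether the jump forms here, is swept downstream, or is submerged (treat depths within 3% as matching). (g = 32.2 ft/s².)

V₁ = q/y₁ = 0.783/0.106 = 7.39 ft/s. Fr₁ = V₁/√(g·y₁) = 7.39/√(32.2×0.106) = 4.00.
By Bélanger, y₂/y₁ = ½[√(1 + 8Fr₁²) − 1] = ½[√128.9 − 1] = 5.18.
y₂ = 5.18 × 0.106 = 0.549 ft.
Tailwater y_tw = 0.556 ft: y_tw ≈ y₂, so the jump forms here.

y₂ = 0.549 ft; the jump forms here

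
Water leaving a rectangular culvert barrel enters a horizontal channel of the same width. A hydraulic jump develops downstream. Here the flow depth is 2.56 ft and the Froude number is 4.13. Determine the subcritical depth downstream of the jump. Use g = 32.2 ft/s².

y₂ = 13.7 ft

Fr₁ = 4.13 (given).
Sequent-depth ratio: y₂/y₁ = ½[√(1 + 8Fr₁²) − 1] = ½[√137.5 − 1] = 5.36.
y₂ = 5.36 × 2.56 = 13.7 ft.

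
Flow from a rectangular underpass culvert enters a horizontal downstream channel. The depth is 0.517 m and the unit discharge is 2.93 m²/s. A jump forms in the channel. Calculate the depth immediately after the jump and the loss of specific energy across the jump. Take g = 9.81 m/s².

V₁ = q/y₁ = 2.93/0.517 = 5.67 m/s. Fr₁ = V₁/√(g·y₁) = 5.67/√(9.81×0.517) = 2.52.
From the momentum equation for a rectangular channel, y₂/y₁ = ½[√(1 + 8Fr₁²) − 1] = ½[√51.66 − 1] = 3.09.
y₂ = 3.09 × 0.517 = 1.60 m.
Head loss: ΔE = (y₂ − y₁)³/(4y₁y₂) = (1.60 − 0.517)³/(4×0.517×1.60) = 1.27/3.31 = 0.383 m.

y₂ = 1.60 m; ΔE = 0.383 m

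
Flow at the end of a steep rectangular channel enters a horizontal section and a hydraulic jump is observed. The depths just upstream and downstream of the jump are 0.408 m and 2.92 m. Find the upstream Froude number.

For a rectangular channel the momentum equation gives q² = ½·g·y₁·y₂·(y₁ + y₂) = ½×9.81×0.408×2.92×3.33 = 19.4.
q = √19.4 = 4.41 m²/s.
V₁ = q/y₁ = 10.8 m/s; Fr₁ = V₁/√(g·y₁) = 5.40.

Fr₁ = 5.40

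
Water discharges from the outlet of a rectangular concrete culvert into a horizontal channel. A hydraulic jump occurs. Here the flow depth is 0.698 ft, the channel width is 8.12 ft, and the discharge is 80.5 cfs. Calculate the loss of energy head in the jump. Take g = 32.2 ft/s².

q = Q/b = 80.5/8.12 = 9.91 ft²/s; V₁ = q/y₁ = 14.2 ft/s. Fr₁ = V₁/√(g·y₁) = 3.00.
By Bélanger, y₂/y₁ = ½[√(1 + 8Fr₁²) − 1] = ½[√72.80 − 1] = 3.77.
y₂ = 3.77 × 0.698 = 2.63 ft.
V₂ = q/y₂ = 9.91/2.63 = 3.77 ft/s. E₁ = y₁ + V₁²/2g = 3.83 ft; E₂ = y₂ + V₂²/2g = 2.85 ft. ΔE = E₁ − E₂ = 0.981 ft.

ΔE = 0.981 ft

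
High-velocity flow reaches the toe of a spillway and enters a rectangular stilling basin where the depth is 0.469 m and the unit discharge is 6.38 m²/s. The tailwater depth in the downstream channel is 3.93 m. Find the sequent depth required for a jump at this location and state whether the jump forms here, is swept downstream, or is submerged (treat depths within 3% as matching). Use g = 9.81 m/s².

V₁ = q/y₁ = 6.38/0.469 = 13.6 m/s. Fr₁ = V₁/√(g·y₁) = 13.6/√(9.81×0.469) = 6.34.
By Bélanger, y₂/y₁ = ½[√(1 + 8Fr₁²) − 1] = ½[√322.8 − 1] = 8.48.
y₂ = 8.48 × 0.469 = 3.98 m.
Tailwater y_tw = 3.93 m: y_tw ≈ y₂, so the jump forms here.

y₂ = 3.98 m; the jump forms here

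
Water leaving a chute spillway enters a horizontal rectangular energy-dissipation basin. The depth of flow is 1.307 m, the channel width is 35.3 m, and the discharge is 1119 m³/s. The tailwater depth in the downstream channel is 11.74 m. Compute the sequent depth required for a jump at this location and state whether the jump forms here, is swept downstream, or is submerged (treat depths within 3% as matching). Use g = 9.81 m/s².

q = Q/b = 1119/35.3 = 31.70 m²/s; V₁ = q/y₁ = 24.25 m/s. Fr₁ = V₁/√(g·y₁) = 6.773.
Conjugate-depth relation: y₂/y₁ = ½[√(1 + 8Fr₁²) − 1] = ½[√368.03 − 1] = 9.092.
y₂ = 9.092 × 1.307 = 11.88 m.
Tailwater y_tw = 11.74 m: y_tw ≈ y₂, so the jump forms here.

y₂ = 11.88 m; the jump forms here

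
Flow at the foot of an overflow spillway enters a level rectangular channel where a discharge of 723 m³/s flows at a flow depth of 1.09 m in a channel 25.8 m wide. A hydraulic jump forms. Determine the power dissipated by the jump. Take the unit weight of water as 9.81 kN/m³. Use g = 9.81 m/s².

P = 162378 kW

q = Q/b = 723/25.8 = 28.0 m²/s; V₁ = q/y₁ = 25.7 m/s. Fr₁ = V₁/√(g·y₁) = 7.86.
From the momentum equation for a rectangular channel, y₂/y₁ = ½[√(1 + 8Fr₁²) − 1] = ½[√495.5 − 1] = 10.6.
y₂ = 10.6 × 1.09 = 11.6 m.
V₂ = q/y₂ = 28.0/11.6 = 2.42 m/s. E₁ = y₁ + V₁²/2g = 34.8 m; E₂ = y₂ + V₂²/2g = 11.9 m. ΔE = E₁ − E₂ = 22.9 m.
P = γ·Q·ΔE = 9.81 × 723 × 22.9 = 162378 kW.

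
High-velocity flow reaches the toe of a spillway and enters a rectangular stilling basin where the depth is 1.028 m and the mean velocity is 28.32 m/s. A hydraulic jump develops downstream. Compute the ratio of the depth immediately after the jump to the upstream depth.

y₂/y₁ = 12.12

Fr₁ = V₁/√(g·y₁) = 28.32/√(9.81×1.028) = 8.918.
Sequent-depth ratio: y₂/y₁ = ½[√(1 + 8Fr₁²) − 1] = ½[√637.23 − 1] = 12.12.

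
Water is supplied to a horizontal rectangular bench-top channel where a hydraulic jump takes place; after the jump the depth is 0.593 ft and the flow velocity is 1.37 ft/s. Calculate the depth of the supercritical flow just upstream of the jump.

y₁ = 0.0998 ft

Fr₂ = V₂/√(g·y₂) = 1.37/√(32.2×0.593) = 0.314.
Applying the sequent-depth relation in reverse, y₁/y₂ = ½[√(1 + 8Fr₂²) − 1] = ½[√1.786 − 1] = 0.168.
y₁ = 0.168 × 0.593 = 0.0998 ft.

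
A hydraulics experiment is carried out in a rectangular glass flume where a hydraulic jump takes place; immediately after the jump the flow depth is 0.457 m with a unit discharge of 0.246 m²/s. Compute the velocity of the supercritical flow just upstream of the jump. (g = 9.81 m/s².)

V₂ = q/y₂ = 0.246/0.457 = 0.538 m/s; Fr₂ = V₂/√(g·y₂) = 0.254.
Since the conjugate-depth ratio holds either way, y₁/y₂ = ½[√(1 + 8Fr₂²) − 1] = ½[√1.517 − 1] = 0.116.
y₁ = 0.116 × 0.457 = 0.0529 m.
V₁ = q/y₁ = 0.246/0.0529 = 4.65 m/s.

V₁ = 4.65 m/s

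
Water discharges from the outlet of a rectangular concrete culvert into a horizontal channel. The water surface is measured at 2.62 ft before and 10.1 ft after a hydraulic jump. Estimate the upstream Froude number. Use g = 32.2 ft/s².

For a rectangular channel the momentum equation gives q² = ½·g·y₁·y₂·(y₁ + y₂) = ½×32.2×2.62×10.1×12.7 = 5419.
q = √5419 = 73.6 ft²/s.
V₁ = q/y₁ = 28.1 ft/s; Fr₁ = V₁/√(g·y₁) = 3.06.

Fr₁ = 3.06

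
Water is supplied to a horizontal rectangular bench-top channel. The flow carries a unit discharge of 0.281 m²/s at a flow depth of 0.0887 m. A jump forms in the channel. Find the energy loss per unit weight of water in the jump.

V₁ = q/y₁ = 0.281/0.0887 = 3.17 m/s. Fr₁ = V₁/√(g·y₁) = 3.17/√(9.81×0.0887) = 3.40.
Bélanger equation: y₂/y₁ = ½[√(1 + 8Fr₁²) − 1] = ½[√93.27 − 1] = 4.33.
y₂ = 4.33 × 0.0887 = 0.384 m.
V₂ = q/y₂ = 0.281/0.384 = 0.732 m/s. E₁ = y₁ + V₁²/2g = 0.600 m; E₂ = y₂ + V₂²/2g = 0.411 m. ΔE = E₁ − E₂ = 0.189 m.

ΔE = 0.189 m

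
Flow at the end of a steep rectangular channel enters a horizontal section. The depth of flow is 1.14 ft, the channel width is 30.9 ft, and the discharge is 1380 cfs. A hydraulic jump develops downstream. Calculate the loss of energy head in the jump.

ΔE = 14.8 ft

q = Q/b = 1380/30.9 = 44.7 ft²/s; V₁ = q/y₁ = 39.2 ft/s. Fr₁ = V₁/√(g·y₁) = 6.47.
By Bélanger, y₂/y₁ = ½[√(1 + 8Fr₁²) − 1] = ½[√335.5 − 1] = 8.66.
y₂ = 8.66 × 1.14 = 9.87 ft.
V₂ = q/y₂ = 44.7/9.87 = 4.52 ft/s. E₁ = y₁ + V₁²/2g = 25.0 ft; E₂ = y₂ + V₂²/2g = 10.2 ft. ΔE = E₁ − E₂ = 14.8 ft.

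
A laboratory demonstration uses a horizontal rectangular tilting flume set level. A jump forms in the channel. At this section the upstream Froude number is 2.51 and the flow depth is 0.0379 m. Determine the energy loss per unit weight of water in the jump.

Fr₁ = 2.51 (given).
Conjugate-depth relation: y₂/y₁ = ½[√(1 + 8Fr₁²) − 1] = ½[√51.40 − 1] = 3.08.
y₂ = 3.08 × 0.0379 = 0.117 m.
V₁ = Fr₁·√(g·y₁) = 2.51×√(9.81×0.0379) = 1.53 m/s; q = V₁·y₁ = 0.0580 m²/s. V₂ = q/y₂ = 0.0580/0.117 = 0.496 m/s. E₁ = y₁ + V₁²/2g = 0.157 m; E₂ = y₂ + V₂²/2g = 0.129 m. ΔE = E₁ − E₂ = 0.0278 m.

ΔE = 0.0278 m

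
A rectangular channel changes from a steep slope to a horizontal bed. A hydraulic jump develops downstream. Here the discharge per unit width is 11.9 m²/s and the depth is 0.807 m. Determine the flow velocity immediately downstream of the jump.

V₁ = q/y₁ = 11.9/0.807 = 14.7 m/s. Fr₁ = V₁/√(g·y₁) = 14.7/√(9.81×0.807) = 5.24.
By Bélanger, y₂/y₁ = ½[√(1 + 8Fr₁²) − 1] = ½[√220.7 − 1] = 6.93.
y₂ = 6.93 × 0.807 = 5.59 m.
V₂ = q/y₂ = 11.9/5.59 = 2.13 m/s.

V₂ = 2.13 m/s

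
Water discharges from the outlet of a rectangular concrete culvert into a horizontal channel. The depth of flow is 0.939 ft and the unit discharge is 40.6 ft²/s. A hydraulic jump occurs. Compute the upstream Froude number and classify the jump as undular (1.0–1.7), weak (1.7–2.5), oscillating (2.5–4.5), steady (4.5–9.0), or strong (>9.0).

V₁ = q/y₁ = 40.6/0.939 = 43.2 ft/s. Fr₁ = V₁/√(g·y₁) = 43.2/√(32.2×0.939) = 7.86.
Fr₁ = 7.86 lies in the steady range.

Fr₁ = 7.86; steady jump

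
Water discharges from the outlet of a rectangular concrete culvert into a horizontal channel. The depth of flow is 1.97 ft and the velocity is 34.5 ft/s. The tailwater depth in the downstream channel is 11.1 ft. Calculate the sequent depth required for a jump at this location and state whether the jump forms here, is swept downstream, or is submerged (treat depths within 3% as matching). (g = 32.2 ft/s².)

Fr₁ = V₁/√(g·y₁) = 34.5/√(32.2×1.97) = 4.33.
By Bélanger, y₂/y₁ = ½[√(1 + 8Fr₁²) − 1] = ½[√151.1 − 1] = 5.65.
y₂ = 5.65 × 1.97 = 11.1 ft.
Tailwater y_tw = 11.1 ft: y_tw ≈ y₂, so the jump forms here.

y₂ = 11.1 ft; the jump forms here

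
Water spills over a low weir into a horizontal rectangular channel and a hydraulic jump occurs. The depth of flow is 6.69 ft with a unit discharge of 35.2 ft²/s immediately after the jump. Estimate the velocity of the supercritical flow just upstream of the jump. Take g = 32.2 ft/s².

V₁ = 24.8 ft/s

V₂ = q/y₂ = 35.2/6.69 = 5.26 ft/s; Fr₂ = V₂/√(g·y₂) = 0.358.
From the momentum equation (using Fr₂), y₁/y₂ = ½[√(1 + 8Fr₂²) − 1] = ½[√2.028 − 1] = 0.212.
y₁ = 0.212 × 6.69 = 1.42 ft.
V₁ = q/y₁ = 35.2/1.42 = 24.8 ft/s.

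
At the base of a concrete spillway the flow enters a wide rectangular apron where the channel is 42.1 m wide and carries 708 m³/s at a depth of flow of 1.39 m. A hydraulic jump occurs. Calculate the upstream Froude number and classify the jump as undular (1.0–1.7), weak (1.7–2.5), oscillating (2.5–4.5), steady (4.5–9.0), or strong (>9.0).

Fr₁ = 3.28; oscillating jump

q = Q/b = 708/42.1 = 16.8 m²/s; V₁ = q/y₁ = 12.1 m/s. Fr₁ = V₁/√(g·y₁) = 3.28.
Fr₁ = 3.28 lies in the oscillating range.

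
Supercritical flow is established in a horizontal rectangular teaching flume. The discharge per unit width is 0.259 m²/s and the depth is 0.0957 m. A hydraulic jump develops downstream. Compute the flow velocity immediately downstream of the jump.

V₁ = q/y₁ = 0.259/0.0957 = 2.71 m/s. Fr₁ = V₁/√(g·y₁) = 2.71/√(9.81×0.0957) = 2.79.
Conjugate-depth relation: y₂/y₁ = ½[√(1 + 8Fr₁²) − 1] = ½[√63.41 − 1] = 3.48.
y₂ = 3.48 × 0.0957 = 0.333 m.
V₂ = q/y₂ = 0.259/0.333 = 0.777 m/s.

V₂ = 0.777 m/s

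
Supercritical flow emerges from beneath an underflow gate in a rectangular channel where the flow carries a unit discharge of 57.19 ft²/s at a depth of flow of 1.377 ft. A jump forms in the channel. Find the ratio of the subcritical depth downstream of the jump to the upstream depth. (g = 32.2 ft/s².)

V₁ = q/y₁ = 57.19/1.377 = 41.53 ft/s. Fr₁ = V₁/√(g·y₁) = 41.53/√(32.2×1.377) = 6.237.
From the momentum equation for a rectangular channel, y₂/y₁ = ½[√(1 + 8Fr₁²) − 1] = ½[√312.22 − 1] = 8.335.

y₂/y₁ = 8.335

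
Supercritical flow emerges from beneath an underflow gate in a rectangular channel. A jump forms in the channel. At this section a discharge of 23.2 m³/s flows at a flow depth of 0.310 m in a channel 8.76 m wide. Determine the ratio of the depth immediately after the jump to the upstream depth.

y₂/y₁ = 6.45

q = Q/b = 23.2/8.76 = 2.65 m²/s; V₁ = q/y₁ = 8.54 m/s. Fr₁ = V₁/√(g·y₁) = 4.90.
Conjugate-depth relation: y₂/y₁ = ½[√(1 + 8Fr₁²) − 1] = ½[√193.0 − 1] = 6.45.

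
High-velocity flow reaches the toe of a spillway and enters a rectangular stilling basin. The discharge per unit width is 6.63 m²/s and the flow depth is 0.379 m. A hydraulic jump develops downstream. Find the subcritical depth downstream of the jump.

V₁ = q/y₁ = 6.63/0.379 = 17.5 m/s. Fr₁ = V₁/√(g·y₁) = 17.5/√(9.81×0.379) = 9.07.
Bélanger equation: y₂/y₁ = ½[√(1 + 8Fr₁²) − 1] = ½[√659.5 − 1] = 12.3.
y₂ = 12.3 × 0.379 = 4.68 m.

y₂ = 4.68 m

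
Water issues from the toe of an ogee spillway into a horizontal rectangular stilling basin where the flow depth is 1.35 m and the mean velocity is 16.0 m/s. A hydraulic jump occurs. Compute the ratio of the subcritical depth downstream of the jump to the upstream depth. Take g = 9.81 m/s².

y₂/y₁ = 5.74

Fr₁ = V₁/√(g·y₁) = 16.0/√(9.81×1.35) = 4.40.
Conjugate-depth relation: y₂/y₁ = ½[√(1 + 8Fr₁²) − 1] = ½[√155.6 − 1] = 5.74.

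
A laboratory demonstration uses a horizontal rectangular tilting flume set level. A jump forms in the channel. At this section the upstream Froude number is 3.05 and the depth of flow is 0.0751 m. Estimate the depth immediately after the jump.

Fr₁ = 3.05 (given).
By Bélanger, y₂/y₁ = ½[√(1 + 8Fr₁²) − 1] = ½[√75.42 − 1] = 3.84.
y₂ = 3.84 × 0.0751 = 0.289 m.

y₂ = 0.289 m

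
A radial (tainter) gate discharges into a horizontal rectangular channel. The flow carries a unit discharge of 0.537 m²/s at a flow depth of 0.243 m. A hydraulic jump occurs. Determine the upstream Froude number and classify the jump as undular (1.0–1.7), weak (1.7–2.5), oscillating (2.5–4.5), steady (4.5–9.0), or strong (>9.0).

V₁ = q/y₁ = 0.537/0.243 = 2.21 m/s. Fr₁ = V₁/√(g·y₁) = 2.21/√(9.81×0.243) = 1.43.
Fr₁ = 1.43 lies in the undular range.

Fr₁ = 1.43; undular jump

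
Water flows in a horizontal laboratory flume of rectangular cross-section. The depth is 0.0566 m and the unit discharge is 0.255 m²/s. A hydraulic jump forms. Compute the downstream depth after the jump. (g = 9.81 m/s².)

y₂ = 0.456 m

V₁ = q/y₁ = 0.255/0.0566 = 4.51 m/s. Fr₁ = V₁/√(g·y₁) = 4.51/√(9.81×0.0566) = 6.05.
Sequent-depth ratio: y₂/y₁ = ½[√(1 + 8Fr₁²) − 1] = ½[√293.5 − 1] = 8.07.
y₂ = 8.07 × 0.0566 = 0.456 m.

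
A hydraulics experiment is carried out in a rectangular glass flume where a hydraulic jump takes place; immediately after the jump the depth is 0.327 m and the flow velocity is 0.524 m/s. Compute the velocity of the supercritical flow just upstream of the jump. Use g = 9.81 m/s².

Fr₂ = V₂/√(g·y₂) = 0.524/√(9.81×0.327) = 0.293.
Since the conjugate-depth ratio holds either way, y₁/y₂ = ½[√(1 + 8Fr₂²) − 1] = ½[√1.685 − 1] = 0.149.
y₁ = 0.149 × 0.327 = 0.0487 m.
V₁ = q/y₁ = 0.171/0.0487 = 3.52 m/s.

V₁ = 3.52 m/s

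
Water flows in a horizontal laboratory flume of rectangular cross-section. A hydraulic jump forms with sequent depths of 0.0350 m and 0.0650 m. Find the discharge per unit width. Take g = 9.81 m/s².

q = 0.0334 m²/s

For a rectangular channel the momentum equation gives q² = ½·g·y₁·y₂·(y₁ + y₂) = ½×9.81×0.0350×0.0650×0.100 = 0.00112.
q = √0.00112 = 0.0334 m²/s.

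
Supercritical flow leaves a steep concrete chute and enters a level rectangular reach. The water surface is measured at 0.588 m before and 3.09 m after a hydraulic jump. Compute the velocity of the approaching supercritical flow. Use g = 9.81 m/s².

V₁ = 9.74 m/s

For a rectangular channel the momentum equation gives q² = ½·g·y₁·y₂·(y₁ + y₂) = ½×9.81×0.588×3.09×3.68 = 32.8.
q = √32.8 = 5.73 m²/s.
V₁ = q/y₁ = 5.73/0.588 = 9.74 m/s.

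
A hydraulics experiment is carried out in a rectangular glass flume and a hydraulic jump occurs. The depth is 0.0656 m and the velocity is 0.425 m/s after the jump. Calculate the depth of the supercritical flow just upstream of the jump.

Fr₂ = V₂/√(g·y₂) = 0.425/√(9.81×0.0656) = 0.530.
The Bélanger relation is symmetric: y₁/y₂ = ½[√(1 + 8Fr₂²) − 1] = ½[√3.245 − 1] = 0.401.
y₁ = 0.401 × 0.0656 = 0.0263 m.

y₁ = 0.0263 m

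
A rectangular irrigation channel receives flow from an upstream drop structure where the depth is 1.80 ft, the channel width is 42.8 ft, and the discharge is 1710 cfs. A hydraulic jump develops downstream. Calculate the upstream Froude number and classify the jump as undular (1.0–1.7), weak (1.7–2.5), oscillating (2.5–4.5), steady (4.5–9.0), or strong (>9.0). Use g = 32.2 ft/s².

q = Q/b = 1710/42.8 = 40.0 ft²/s; V₁ = q/y₁ = 22.2 ft/s. Fr₁ = V₁/√(g·y₁) = 2.92.
Fr₁ = 2.92 lies in the oscillating range.

Fr₁ = 2.92; oscillating jump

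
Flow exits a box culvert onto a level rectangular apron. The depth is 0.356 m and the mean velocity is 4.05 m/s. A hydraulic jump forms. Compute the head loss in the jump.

Fr₁ = V₁/√(g·y₁) = 4.05/√(9.81×0.356) = 2.17.
By Bélanger, y₂/y₁ = ½[√(1 + 8Fr₁²) − 1] = ½[√38.57 − 1] = 2.61.
y₂ = 2.61 × 0.356 = 0.928 m.
q = V₁·y₁ = 4.05 × 0.356 = 1.44 m²/s. V₂ = q/y₂ = 1.44/0.928 = 1.55 m/s. E₁ = y₁ + V₁²/2g = 1.19 m; E₂ = y₂ + V₂²/2g = 1.05 m. ΔE = E₁ − E₂ = 0.141 m.

ΔE = 0.141 m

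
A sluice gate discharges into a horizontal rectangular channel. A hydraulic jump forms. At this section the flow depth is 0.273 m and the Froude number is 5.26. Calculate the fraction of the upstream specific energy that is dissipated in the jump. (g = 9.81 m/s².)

Fr₁ = 5.26 (given).
By Bélanger, y₂/y₁ = ½[√(1 + 8Fr₁²) − 1] = ½[√222.3 − 1] = 6.96.
y₂ = 6.96 × 0.273 = 1.90 m.
E₁ = y₁(1 + Fr₁²/2) = 0.273×(1 + 5.26²/2) = 4.05 m. ΔE = (y₂ − y₁)³/(4y₁y₂) = 2.07 m. ΔE/E₁ = 2.07/4.05 = 0.512.

ΔE/E₁ = 0.512 (51.2%)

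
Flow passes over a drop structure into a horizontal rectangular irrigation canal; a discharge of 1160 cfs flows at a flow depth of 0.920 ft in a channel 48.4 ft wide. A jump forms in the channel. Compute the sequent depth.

y₂ = 5.78 ft

q = Q/b = 1160/48.4 = 24.0 ft²/s; V₁ = q/y₁ = 26.1 ft/s. Fr₁ = V₁/√(g·y₁) = 4.79.
By Bélanger, y₂/y₁ = ½[√(1 + 8Fr₁²) − 1] = ½[√184.3 − 1] = 6.29.
y₂ = 6.29 × 0.920 = 5.78 ft.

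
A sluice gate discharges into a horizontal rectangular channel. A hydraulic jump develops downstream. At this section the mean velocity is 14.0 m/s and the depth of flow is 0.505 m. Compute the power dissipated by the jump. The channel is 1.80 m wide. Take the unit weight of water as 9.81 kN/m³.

P = 762 kW

Fr₁ = V₁/√(g·y₁) = 14.0/√(9.81×0.505) = 6.29.
Conjugate-depth relation: y₂/y₁ = ½[√(1 + 8Fr₁²) − 1] = ½[√317.5 − 1] = 8.41.
y₂ = 8.41 × 0.505 = 4.25 m.
Head loss: ΔE = (y₂ − y₁)³/(4y₁y₂) = (4.25 − 0.505)³/(4×0.505×4.25) = 52.4/8.58 = 6.11 m.
q = V₁·y₁ = 14.0 × 0.505 = 7.07 m²/s. Q = q·b = 7.07 × 1.80 = 12.7 m³/s. P = γ·Q·ΔE = 9.81 × 12.7 × 6.11 = 762 kW.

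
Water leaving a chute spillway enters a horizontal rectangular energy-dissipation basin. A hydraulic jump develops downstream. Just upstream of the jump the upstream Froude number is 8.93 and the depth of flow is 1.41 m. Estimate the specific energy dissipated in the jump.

ΔE = 40.1 m

Fr₁ = 8.93 (given).
Conjugate-depth relation: y₂/y₁ = ½[√(1 + 8Fr₁²) − 1] = ½[√639.0 − 1] = 12.1.
y₂ = 12.1 × 1.41 = 17.1 m.
V₁ = Fr₁·√(g·y₁) = 8.93×√(9.81×1.41) = 33.2 m/s; q = V₁·y₁ = 46.8 m²/s. V₂ = q/y₂ = 46.8/17.1 = 2.74 m/s. E₁ = y₁ + V₁²/2g = 57.6 m; E₂ = y₂ + V₂²/2g = 17.5 m. ΔE = E₁ − E₂ = 40.1 m.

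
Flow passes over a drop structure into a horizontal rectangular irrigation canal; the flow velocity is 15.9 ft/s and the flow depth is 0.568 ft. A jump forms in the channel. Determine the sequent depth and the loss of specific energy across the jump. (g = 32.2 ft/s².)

Fr₁ = V₁/√(g·y₁) = 15.9/√(32.2×0.568) = 3.72.
Sequent-depth ratio: y₂/y₁ = ½[√(1 + 8Fr₁²) − 1] = ½[√111.6 − 1] = 4.78.
y₂ = 4.78 × 0.568 = 2.72 ft.
Head loss: ΔE = (y₂ − y₁)³/(4y₁y₂) = (2.72 − 0.568)³/(4×0.568×2.72) = 9.91/6.17 = 1.61 ft.

y₂ = 2.72 ft; ΔE = 1.61 ft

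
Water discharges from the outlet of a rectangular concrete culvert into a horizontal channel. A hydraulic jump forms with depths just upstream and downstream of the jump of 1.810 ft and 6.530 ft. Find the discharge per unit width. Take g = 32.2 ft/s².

q = 39.84 ft²/s

For a rectangular channel the momentum equation gives q² = ½·g·y₁·y₂·(y₁ + y₂) = ½×32.2×1.810×6.530×8.340 = 1587.
q = √1587 = 39.84 ft²/s.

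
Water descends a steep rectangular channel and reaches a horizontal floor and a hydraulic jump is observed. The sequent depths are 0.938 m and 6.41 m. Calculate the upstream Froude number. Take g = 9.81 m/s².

Fr₁ = 5.17

For a rectangular channel the momentum equation gives q² = ½·g·y₁·y₂·(y₁ + y₂) = ½×9.81×0.938×6.41×7.35 = 217.
q = √217 = 14.7 m²/s.
V₁ = q/y₁ = 15.7 m/s; Fr₁ = V₁/√(g·y₁) = 5.17.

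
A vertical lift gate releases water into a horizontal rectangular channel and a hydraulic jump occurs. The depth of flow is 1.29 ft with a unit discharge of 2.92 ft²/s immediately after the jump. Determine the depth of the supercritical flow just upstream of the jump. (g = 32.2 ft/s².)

y₁ = 0.264 ft

V₂ = q/y₂ = 2.92/1.29 = 2.26 ft/s; Fr₂ = V₂/√(g·y₂) = 0.351.
Since the conjugate-depth ratio holds either way, y₁/y₂ = ½[√(1 + 8Fr₂²) − 1] = ½[√1.987 − 1] = 0.205.
y₁ = 0.205 × 1.29 = 0.264 ft.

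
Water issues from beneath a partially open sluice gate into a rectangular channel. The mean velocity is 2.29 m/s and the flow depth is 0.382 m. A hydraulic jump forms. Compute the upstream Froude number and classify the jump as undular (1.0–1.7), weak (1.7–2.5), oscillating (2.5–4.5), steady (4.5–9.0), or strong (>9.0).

Fr₁ = V₁/√(g·y₁) = 2.29/√(9.81×0.382) = 1.18.
Fr₁ = 1.18 lies in the undular range.

Fr₁ = 1.18; undular jump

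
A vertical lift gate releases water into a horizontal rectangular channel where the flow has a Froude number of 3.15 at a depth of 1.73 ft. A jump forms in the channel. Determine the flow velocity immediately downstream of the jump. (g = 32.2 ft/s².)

Fr₁ = 3.15 (given).
Conjugate-depth relation: y₂/y₁ = ½[√(1 + 8Fr₁²) − 1] = ½[√80.38 − 1] = 3.98.
y₂ = 3.98 × 1.73 = 6.89 ft.
V₁ = Fr₁·√(g·y₁) = 3.15×√(32.2×1.73) = 23.5 ft/s; q = V₁·y₁ = 40.7 ft²/s.
V₂ = q/y₂ = 40.7/6.89 = 5.90 ft/s.

V₂ = 5.90 ft/s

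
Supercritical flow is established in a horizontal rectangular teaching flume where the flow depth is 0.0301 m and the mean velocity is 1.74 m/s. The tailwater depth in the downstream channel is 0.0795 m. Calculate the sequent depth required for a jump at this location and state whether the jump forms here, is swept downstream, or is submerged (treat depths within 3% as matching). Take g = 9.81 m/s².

Fr₁ = V₁/√(g·y₁) = 1.74/√(9.81×0.0301) = 3.20.
Bélanger equation: y₂/y₁ = ½[√(1 + 8Fr₁²) − 1] = ½[√83.03 − 1] = 4.06.
y₂ = 4.06 × 0.0301 = 0.122 m.
Tailwater y_tw = 0.0795 m: y_tw < y₂, so the jump is swept downstream.

y₂ = 0.122 m; the jump is swept downstream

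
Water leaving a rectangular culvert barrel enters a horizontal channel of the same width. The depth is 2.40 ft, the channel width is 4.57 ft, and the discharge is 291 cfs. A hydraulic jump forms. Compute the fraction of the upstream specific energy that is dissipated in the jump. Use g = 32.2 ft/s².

ΔE/E₁ = 0.259 (25.9%)

q = Q/b = 291/4.57 = 63.7 ft²/s; V₁ = q/y₁ = 26.5 ft/s. Fr₁ = V₁/√(g·y₁) = 3.02.
From the momentum equation for a rectangular channel, y₂/y₁ = ½[√(1 + 8Fr₁²) − 1] = ½[√73.87 − 1] = 3.80.
y₂ = 3.80 × 2.40 = 9.11 ft.
E₁ = y₁ + V₁²/2g = 13.3 ft. ΔE = (y₂ − y₁)³/(4y₁y₂) = 3.46 ft. ΔE/E₁ = 3.46/13.3 = 0.259.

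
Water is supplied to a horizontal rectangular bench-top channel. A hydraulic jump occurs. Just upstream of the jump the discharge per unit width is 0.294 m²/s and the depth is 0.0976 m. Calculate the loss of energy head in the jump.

ΔE = 0.150 m

V₁ = q/y₁ = 0.294/0.0976 = 3.01 m/s. Fr₁ = V₁/√(g·y₁) = 3.01/√(9.81×0.0976) = 3.08.
From the momentum equation for a rectangular channel, y₂/y₁ = ½[√(1 + 8Fr₁²) − 1] = ½[√76.82 − 1] = 3.88.
y₂ = 3.88 × 0.0976 = 0.379 m.
V₂ = q/y₂ = 0.294/0.379 = 0.776 m/s. E₁ = y₁ + V₁²/2g = 0.560 m; E₂ = y₂ + V₂²/2g = 0.410 m. ΔE = E₁ − E₂ = 0.150 m.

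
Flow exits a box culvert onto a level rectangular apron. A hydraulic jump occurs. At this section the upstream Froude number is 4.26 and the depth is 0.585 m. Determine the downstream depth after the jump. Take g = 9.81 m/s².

Fr₁ = 4.26 (given).
By Bélanger, y₂/y₁ = ½[√(1 + 8Fr₁²) − 1] = ½[√146.2 − 1] = 5.55.
y₂ = 5.55 × 0.585 = 3.24 m.

y₂ = 3.24 m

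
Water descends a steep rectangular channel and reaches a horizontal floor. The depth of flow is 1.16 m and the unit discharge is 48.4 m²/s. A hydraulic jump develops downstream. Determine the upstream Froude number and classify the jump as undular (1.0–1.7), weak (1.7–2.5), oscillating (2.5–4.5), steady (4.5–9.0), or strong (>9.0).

V₁ = q/y₁ = 48.4/1.16 = 41.7 m/s. Fr₁ = V₁/√(g·y₁) = 41.7/√(9.81×1.16) = 12.4.
Fr₁ = 12.4 lies in the strong range.

Fr₁ = 12.4; strong jump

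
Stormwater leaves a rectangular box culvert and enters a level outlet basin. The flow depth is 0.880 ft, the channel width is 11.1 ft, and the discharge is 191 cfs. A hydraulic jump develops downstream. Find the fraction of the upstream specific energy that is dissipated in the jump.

q = Q/b = 191/11.1 = 17.2 ft²/s; V₁ = q/y₁ = 19.6 ft/s. Fr₁ = V₁/√(g·y₁) = 3.67.
From the momentum equation for a rectangular channel, y₂/y₁ = ½[√(1 + 8Fr₁²) − 1] = ½[√108.9 − 1] = 4.72.
y₂ = 4.72 × 0.880 = 4.15 ft.
E₁ = y₁ + V₁²/2g = 6.82 ft. ΔE = (y₂ − y₁)³/(4y₁y₂) = 2.40 ft. ΔE/E₁ = 2.40/6.82 = 0.352.

ΔE/E₁ = 0.352 (35.2%)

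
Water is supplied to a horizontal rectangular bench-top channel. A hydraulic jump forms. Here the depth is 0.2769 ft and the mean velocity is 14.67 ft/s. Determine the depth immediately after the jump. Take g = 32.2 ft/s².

y₂ = 1.790 ft

Fr₁ = V₁/√(g·y₁) = 14.67/√(32.2×0.2769) = 4.913.
From the momentum equation for a rectangular channel, y₂/y₁ = ½[√(1 + 8Fr₁²) − 1] = ½[√194.10 − 1] = 6.466.
y₂ = 6.466 × 0.2769 = 1.790 ft.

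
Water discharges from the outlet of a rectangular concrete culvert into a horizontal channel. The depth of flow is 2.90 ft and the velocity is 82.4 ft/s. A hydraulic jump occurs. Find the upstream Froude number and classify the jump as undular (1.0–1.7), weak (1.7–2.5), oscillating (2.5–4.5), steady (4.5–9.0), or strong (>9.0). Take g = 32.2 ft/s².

Fr₁ = V₁/√(g·y₁) = 82.4/√(32.2×2.90) = 8.53.
Fr₁ = 8.53 lies in the steady range.

Fr₁ = 8.53; steady jump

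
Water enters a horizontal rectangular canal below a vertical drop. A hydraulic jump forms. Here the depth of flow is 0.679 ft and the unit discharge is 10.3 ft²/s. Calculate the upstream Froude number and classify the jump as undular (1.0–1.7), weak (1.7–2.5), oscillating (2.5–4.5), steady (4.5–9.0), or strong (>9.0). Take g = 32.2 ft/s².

Fr₁ = 3.24; oscillating jump

V₁ = q/y₁ = 10.3/0.679 = 15.2 ft/s. Fr₁ = V₁/√(g·y₁) = 15.2/√(32.2×0.679) = 3.24.
Fr₁ = 3.24 lies in the oscillating range.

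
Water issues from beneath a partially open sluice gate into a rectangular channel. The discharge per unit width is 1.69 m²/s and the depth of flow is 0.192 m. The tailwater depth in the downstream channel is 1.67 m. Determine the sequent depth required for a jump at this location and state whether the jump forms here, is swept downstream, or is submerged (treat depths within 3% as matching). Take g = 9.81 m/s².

y₂ = 1.65 m; the jump forms here

V₁ = q/y₁ = 1.69/0.192 = 8.80 m/s. Fr₁ = V₁/√(g·y₁) = 8.80/√(9.81×0.192) = 6.41.
By Bélanger, y₂/y₁ = ½[√(1 + 8Fr₁²) − 1] = ½[√330.1 − 1] = 8.58.
y₂ = 8.58 × 0.192 = 1.65 m.
Tailwater y_tw = 1.67 m: y_tw ≈ y₂, so the jump forms here.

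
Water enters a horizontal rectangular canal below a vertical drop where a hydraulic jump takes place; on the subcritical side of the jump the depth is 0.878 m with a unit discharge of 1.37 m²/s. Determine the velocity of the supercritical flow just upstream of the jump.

V₂ = q/y₂ = 1.37/0.878 = 1.56 m/s; Fr₂ = V₂/√(g·y₂) = 0.532.
The Bélanger relation is symmetric: y₁/y₂ = ½[√(1 + 8Fr₂²) − 1] = ½[√3.261 − 1] = 0.403.
y₁ = 0.403 × 0.878 = 0.354 m.
V₁ = q/y₁ = 1.37/0.354 = 3.87 m/s.

V₁ = 3.87 m/s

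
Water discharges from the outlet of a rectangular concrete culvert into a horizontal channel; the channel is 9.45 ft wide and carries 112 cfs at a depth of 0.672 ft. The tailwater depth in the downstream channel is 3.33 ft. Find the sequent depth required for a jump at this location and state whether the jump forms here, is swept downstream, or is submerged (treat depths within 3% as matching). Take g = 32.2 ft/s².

q = Q/b = 112/9.45 = 11.9 ft²/s; V₁ = q/y₁ = 17.6 ft/s. Fr₁ = V₁/√(g·y₁) = 3.79.
Sequent-depth ratio: y₂/y₁ = ½[√(1 + 8Fr₁²) − 1] = ½[√116.0 − 1] = 4.89.
y₂ = 4.89 × 0.672 = 3.28 ft.
Tailwater y_tw = 3.33 ft: y_tw ≈ y₂, so the jump forms here.

y₂ = 3.28 ft; the jump forms here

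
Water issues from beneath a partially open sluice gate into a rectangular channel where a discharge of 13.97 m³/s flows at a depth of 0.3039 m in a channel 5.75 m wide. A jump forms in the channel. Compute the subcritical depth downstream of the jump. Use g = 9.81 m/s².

y₂ = 1.844 m

q = Q/b = 13.97/5.75 = 2.430 m²/s; V₁ = q/y₁ = 7.995 m/s. Fr₁ = V₁/√(g·y₁) = 4.630.
From the momentum equation for a rectangular channel, y₂/y₁ = ½[√(1 + 8Fr₁²) − 1] = ½[√172.51 − 1] = 6.067.
y₂ = 6.067 × 0.3039 = 1.844 m.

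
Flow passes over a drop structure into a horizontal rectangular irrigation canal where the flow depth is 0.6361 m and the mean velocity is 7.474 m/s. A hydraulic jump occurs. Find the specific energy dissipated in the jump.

Fr₁ = V₁/√(g·y₁) = 7.474/√(9.81×0.6361) = 2.992.
From the momentum equation for a rectangular channel, y₂/y₁ = ½[√(1 + 8Fr₁²) − 1] = ½[√72.615 − 1] = 3.761.
y₂ = 3.761 × 0.6361 = 2.392 m.
q = V₁·y₁ = 7.474 × 0.6361 = 4.754 m²/s. V₂ = q/y₂ = 4.754/2.392 = 1.987 m/s. E₁ = y₁ + V₁²/2g = 3.483 m; E₂ = y₂ + V₂²/2g = 2.593 m. ΔE = E₁ − E₂ = 0.8897 m.

ΔE = 0.8897 m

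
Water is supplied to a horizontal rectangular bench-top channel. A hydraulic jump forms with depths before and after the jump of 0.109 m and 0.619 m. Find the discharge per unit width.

q = 0.491 m²/s

For a rectangular channel the momentum equation gives q² = ½·g·y₁·y₂·(y₁ + y₂) = ½×9.81×0.109×0.619×0.728 = 0.241.
q = √0.241 = 0.491 m²/s.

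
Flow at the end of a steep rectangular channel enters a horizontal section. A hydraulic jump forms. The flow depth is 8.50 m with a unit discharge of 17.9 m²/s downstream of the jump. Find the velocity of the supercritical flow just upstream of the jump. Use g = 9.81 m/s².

V₂ = q/y₂ = 17.9/8.50 = 2.11 m/s; Fr₂ = V₂/√(g·y₂) = 0.231.
From the momentum equation (using Fr₂), y₁/y₂ = ½[√(1 + 8Fr₂²) − 1] = ½[√1.425 − 1] = 0.0970.
y₁ = 0.0970 × 8.50 = 0.824 m.
V₁ = q/y₁ = 17.9/0.824 = 21.7 m/s.

V₁ = 21.7 m/s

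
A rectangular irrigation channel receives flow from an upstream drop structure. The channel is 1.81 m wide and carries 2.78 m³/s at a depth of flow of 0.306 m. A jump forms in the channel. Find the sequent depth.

q = Q/b = 2.78/1.81 = 1.54 m²/s; V₁ = q/y₁ = 5.02 m/s. Fr₁ = V₁/√(g·y₁) = 2.90.
Sequent-depth ratio: y₂/y₁ = ½[√(1 + 8Fr₁²) − 1] = ½[√68.14 − 1] = 3.63.
y₂ = 3.63 × 0.306 = 1.11 m.

y₂ = 1.11 m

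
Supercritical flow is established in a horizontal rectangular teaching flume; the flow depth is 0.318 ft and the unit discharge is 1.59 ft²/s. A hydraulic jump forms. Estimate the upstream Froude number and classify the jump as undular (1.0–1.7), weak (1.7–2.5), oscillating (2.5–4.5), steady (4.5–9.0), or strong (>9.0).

V₁ = q/y₁ = 1.59/0.318 = 5.00 ft/s. Fr₁ = V₁/√(g·y₁) = 5.00/√(32.2×0.318) = 1.56.
Fr₁ = 1.56 lies in the undular range.

Fr₁ = 1.56; undular jump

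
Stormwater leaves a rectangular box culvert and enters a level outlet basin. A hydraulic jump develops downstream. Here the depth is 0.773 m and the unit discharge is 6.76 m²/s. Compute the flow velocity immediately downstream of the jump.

V₂ = 2.18 m/s

V₁ = q/y₁ = 6.76/0.773 = 8.75 m/s. Fr₁ = V₁/√(g·y₁) = 8.75/√(9.81×0.773) = 3.18.
Bélanger equation: y₂/y₁ = ½[√(1 + 8Fr₁²) − 1] = ½[√81.68 − 1] = 4.02.
y₂ = 4.02 × 0.773 = 3.11 m.
V₂ = q/y₂ = 6.76/3.11 = 2.18 m/s.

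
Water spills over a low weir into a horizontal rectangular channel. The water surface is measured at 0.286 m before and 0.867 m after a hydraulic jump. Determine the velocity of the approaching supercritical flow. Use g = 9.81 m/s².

For a rectangular channel the momentum equation gives q² = ½·g·y₁·y₂·(y₁ + y₂) = ½×9.81×0.286×0.867×1.15 = 1.40.
q = √1.40 = 1.18 m²/s.
V₁ = q/y₁ = 1.18/0.286 = 4.14 m/s.

V₁ = 4.14 m/s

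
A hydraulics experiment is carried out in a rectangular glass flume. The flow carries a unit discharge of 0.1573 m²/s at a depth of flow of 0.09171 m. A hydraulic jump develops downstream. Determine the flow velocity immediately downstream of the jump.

V₁ = q/y₁ = 0.1573/0.09171 = 1.715 m/s. Fr₁ = V₁/√(g·y₁) = 1.715/√(9.81×0.09171) = 1.808.
Sequent-depth ratio: y₂/y₁ = ½[√(1 + 8Fr₁²) − 1] = ½[√27.159 − 1] = 2.106.
y₂ = 2.106 × 0.09171 = 0.1931 m.
V₂ = q/y₂ = 0.1573/0.1931 = 0.8145 m/s.

V₂ = 0.8145 m/s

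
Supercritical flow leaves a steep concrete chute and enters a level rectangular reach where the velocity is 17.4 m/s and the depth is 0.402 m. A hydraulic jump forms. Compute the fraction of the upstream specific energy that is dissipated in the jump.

Fr₁ = V₁/√(g·y₁) = 17.4/√(9.81×0.402) = 8.76.
From the momentum equation for a rectangular channel, y₂/y₁ = ½[√(1 + 8Fr₁²) − 1] = ½[√615.2 − 1] = 11.9.
y₂ = 11.9 × 0.402 = 4.78 m.
E₁ = y₁ + V₁²/2g = 15.8 m. ΔE = (y₂ − y₁)³/(4y₁y₂) = 10.9 m. ΔE/E₁ = 10.9/15.8 = 0.691.

ΔE/E₁ = 0.691 (69.1%)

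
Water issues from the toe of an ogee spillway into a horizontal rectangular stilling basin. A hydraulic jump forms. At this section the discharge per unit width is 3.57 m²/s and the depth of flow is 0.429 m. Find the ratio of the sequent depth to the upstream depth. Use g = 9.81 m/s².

V₁ = q/y₁ = 3.57/0.429 = 8.32 m/s. Fr₁ = V₁/√(g·y₁) = 8.32/√(9.81×0.429) = 4.06.
By Bélanger, y₂/y₁ = ½[√(1 + 8Fr₁²) − 1] = ½[√132.6 − 1] = 5.26.

y₂/y₁ = 5.26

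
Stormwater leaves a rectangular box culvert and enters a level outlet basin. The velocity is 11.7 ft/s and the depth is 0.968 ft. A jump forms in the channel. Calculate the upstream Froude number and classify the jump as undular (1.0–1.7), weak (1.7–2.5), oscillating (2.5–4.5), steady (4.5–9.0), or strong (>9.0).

Fr₁ = V₁/√(g·y₁) = 11.7/√(32.2×0.968) = 2.10.
Fr₁ = 2.10 lies in the weak range.

Fr₁ = 2.10; weak jump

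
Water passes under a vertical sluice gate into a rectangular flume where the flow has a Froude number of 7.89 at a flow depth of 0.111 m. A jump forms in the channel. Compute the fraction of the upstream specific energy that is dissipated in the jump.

ΔE/E₁ = 0.659 (65.9%)

Fr₁ = 7.89 (given).
By Bélanger, y₂/y₁ = ½[√(1 + 8Fr₁²) − 1] = ½[√499.0 − 1] = 10.7.
y₂ = 10.7 × 0.111 = 1.18 m.
E₁ = y₁(1 + Fr₁²/2) = 0.111×(1 + 7.89²/2) = 3.57 m. ΔE = (y₂ − y₁)³/(4y₁y₂) = 2.35 m. ΔE/E₁ = 2.35/3.57 = 0.659.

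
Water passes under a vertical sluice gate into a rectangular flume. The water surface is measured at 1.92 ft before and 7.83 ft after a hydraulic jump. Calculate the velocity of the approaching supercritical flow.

For a rectangular channel the momentum equation gives q² = ½·g·y₁·y₂·(y₁ + y₂) = ½×32.2×1.92×7.83×9.75 = 2360.
q = √2360 = 48.6 ft²/s.
V₁ = q/y₁ = 48.6/1.92 = 25.3 ft/s.

V₁ = 25.3 ft/s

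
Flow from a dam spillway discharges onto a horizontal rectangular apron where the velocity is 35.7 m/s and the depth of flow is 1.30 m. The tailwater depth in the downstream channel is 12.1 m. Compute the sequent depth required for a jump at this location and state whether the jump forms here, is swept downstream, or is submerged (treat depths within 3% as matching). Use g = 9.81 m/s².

Fr₁ = V₁/√(g·y₁) = 35.7/√(9.81×1.30) = 10.00.
Bélanger equation: y₂/y₁ = ½[√(1 + 8Fr₁²) − 1] = ½[√800.5 − 1] = 13.6.
y₂ = 13.6 × 1.30 = 17.7 m.
Tailwater y_tw = 12.1 m: y_tw < y₂, so the jump is swept downstream.

y₂ = 17.7 m; the jump is swept downstream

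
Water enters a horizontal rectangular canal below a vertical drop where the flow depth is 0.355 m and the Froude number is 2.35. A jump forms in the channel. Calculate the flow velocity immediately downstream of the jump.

V₂ = 1.53 m/s

Fr₁ = 2.35 (given).
Bélanger equation: y₂/y₁ = ½[√(1 + 8Fr₁²) − 1] = ½[√45.18 − 1] = 2.86.
y₂ = 2.86 × 0.355 = 1.02 m.
V₁ = Fr₁·√(g·y₁) = 2.35×√(9.81×0.355) = 4.39 m/s; q = V₁·y₁ = 1.56 m²/s.
V₂ = q/y₂ = 1.56/1.02 = 1.53 m/s.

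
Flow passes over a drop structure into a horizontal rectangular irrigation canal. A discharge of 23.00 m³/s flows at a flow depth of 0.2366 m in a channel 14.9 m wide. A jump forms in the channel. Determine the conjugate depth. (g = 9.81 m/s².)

y₂ = 1.319 m

q = Q/b = 23.00/14.9 = 1.544 m²/s; V₁ = q/y₁ = 6.524 m/s. Fr₁ = V₁/√(g·y₁) = 4.282.
Conjugate-depth relation: y₂/y₁ = ½[√(1 + 8Fr₁²) − 1] = ½[√147.71 − 1] = 5.577.
y₂ = 5.577 × 0.2366 = 1.319 m.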